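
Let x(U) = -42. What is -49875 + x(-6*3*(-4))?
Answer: -49917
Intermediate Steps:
-49875 + x(-6*3*(-4)) = -49875 - 42 = -49917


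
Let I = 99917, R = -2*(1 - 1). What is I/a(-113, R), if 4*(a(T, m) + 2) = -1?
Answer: -399668/9 ≈ -44408.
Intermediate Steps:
R = 0 (R = -2*0 = 0)
a(T, m) = -9/4 (a(T, m) = -2 + (¼)*(-1) = -2 - ¼ = -9/4)
I/a(-113, R) = 99917/(-9/4) = 99917*(-4/9) = -399668/9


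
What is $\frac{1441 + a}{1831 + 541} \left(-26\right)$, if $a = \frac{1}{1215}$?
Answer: $- \frac{11380304}{720495} \approx -15.795$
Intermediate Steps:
$a = \frac{1}{1215} \approx 0.00082305$
$\frac{1441 + a}{1831 + 541} \left(-26\right) = \frac{1441 + \frac{1}{1215}}{1831 + 541} \left(-26\right) = \frac{1750816}{1215 \cdot 2372} \left(-26\right) = \frac{1750816}{1215} \cdot \frac{1}{2372} \left(-26\right) = \frac{437704}{720495} \left(-26\right) = - \frac{11380304}{720495}$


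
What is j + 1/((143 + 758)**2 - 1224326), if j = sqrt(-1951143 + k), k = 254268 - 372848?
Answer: -1/412525 + I*sqrt(2069723) ≈ -2.4241e-6 + 1438.7*I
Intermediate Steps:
k = -118580
j = I*sqrt(2069723) (j = sqrt(-1951143 - 118580) = sqrt(-2069723) = I*sqrt(2069723) ≈ 1438.7*I)
j + 1/((143 + 758)**2 - 1224326) = I*sqrt(2069723) + 1/((143 + 758)**2 - 1224326) = I*sqrt(2069723) + 1/(901**2 - 1224326) = I*sqrt(2069723) + 1/(811801 - 1224326) = I*sqrt(2069723) + 1/(-412525) = I*sqrt(2069723) - 1/412525 = -1/412525 + I*sqrt(2069723)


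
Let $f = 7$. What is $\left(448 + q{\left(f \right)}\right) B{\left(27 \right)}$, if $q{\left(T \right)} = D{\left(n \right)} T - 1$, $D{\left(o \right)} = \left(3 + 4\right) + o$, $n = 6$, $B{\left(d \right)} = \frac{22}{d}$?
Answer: $\frac{11836}{27} \approx 438.37$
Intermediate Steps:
$D{\left(o \right)} = 7 + o$
$q{\left(T \right)} = -1 + 13 T$ ($q{\left(T \right)} = \left(7 + 6\right) T - 1 = 13 T - 1 = -1 + 13 T$)
$\left(448 + q{\left(f \right)}\right) B{\left(27 \right)} = \left(448 + \left(-1 + 13 \cdot 7\right)\right) \frac{22}{27} = \left(448 + \left(-1 + 91\right)\right) 22 \cdot \frac{1}{27} = \left(448 + 90\right) \frac{22}{27} = 538 \cdot \frac{22}{27} = \frac{11836}{27}$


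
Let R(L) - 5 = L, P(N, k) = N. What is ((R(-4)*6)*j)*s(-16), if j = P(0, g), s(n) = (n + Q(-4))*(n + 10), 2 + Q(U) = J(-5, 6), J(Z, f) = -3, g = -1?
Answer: 0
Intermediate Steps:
Q(U) = -5 (Q(U) = -2 - 3 = -5)
s(n) = (-5 + n)*(10 + n) (s(n) = (n - 5)*(n + 10) = (-5 + n)*(10 + n))
j = 0
R(L) = 5 + L
((R(-4)*6)*j)*s(-16) = (((5 - 4)*6)*0)*(-50 + (-16)² + 5*(-16)) = ((1*6)*0)*(-50 + 256 - 80) = (6*0)*126 = 0*126 = 0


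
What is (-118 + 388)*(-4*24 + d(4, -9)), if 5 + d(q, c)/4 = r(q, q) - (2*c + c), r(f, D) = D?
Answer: 2160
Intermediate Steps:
d(q, c) = -20 - 12*c + 4*q (d(q, c) = -20 + 4*(q - (2*c + c)) = -20 + 4*(q - 3*c) = -20 + (-12*c + 4*q) = -20 - 12*c + 4*q)
(-118 + 388)*(-4*24 + d(4, -9)) = (-118 + 388)*(-4*24 + (-20 - 12*(-9) + 4*4)) = 270*(-96 + (-20 + 108 + 16)) = 270*(-96 + 104) = 270*8 = 2160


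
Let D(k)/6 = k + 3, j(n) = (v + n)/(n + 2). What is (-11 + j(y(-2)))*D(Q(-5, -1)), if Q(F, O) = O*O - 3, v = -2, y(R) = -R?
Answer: -66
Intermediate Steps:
Q(F, O) = -3 + O² (Q(F, O) = O² - 3 = -3 + O²)
j(n) = (-2 + n)/(2 + n) (j(n) = (-2 + n)/(n + 2) = (-2 + n)/(2 + n))
D(k) = 18 + 6*k (D(k) = 6*(k + 3) = 6*(3 + k) = 18 + 6*k)
(-11 + j(y(-2)))*D(Q(-5, -1)) = (-11 + (-2 - 1*(-2))/(2 - 1*(-2)))*(18 + 6*(-3 + (-1)²)) = (-11 + (-2 + 2)/(2 + 2))*(18 + 6*(-3 + 1)) = (-11 + 0/4)*(18 + 6*(-2)) = (-11 + (¼)*0)*(18 - 12) = (-11 + 0)*6 = -11*6 = -66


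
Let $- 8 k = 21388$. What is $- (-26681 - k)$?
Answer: $\frac{48015}{2} \approx 24008.0$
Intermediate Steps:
$k = - \frac{5347}{2}$ ($k = \left(- \frac{1}{8}\right) 21388 = - \frac{5347}{2} \approx -2673.5$)
$- (-26681 - k) = - (-26681 - - \frac{5347}{2}) = - (-26681 + \frac{5347}{2}) = \left(-1\right) \left(- \frac{48015}{2}\right) = \frac{48015}{2}$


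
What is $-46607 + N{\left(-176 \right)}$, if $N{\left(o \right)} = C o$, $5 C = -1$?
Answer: $- \frac{232859}{5} \approx -46572.0$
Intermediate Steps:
$C = - \frac{1}{5}$ ($C = \frac{1}{5} \left(-1\right) = - \frac{1}{5} \approx -0.2$)
$N{\left(o \right)} = - \frac{o}{5}$
$-46607 + N{\left(-176 \right)} = -46607 - - \frac{176}{5} = -46607 + \frac{176}{5} = - \frac{232859}{5}$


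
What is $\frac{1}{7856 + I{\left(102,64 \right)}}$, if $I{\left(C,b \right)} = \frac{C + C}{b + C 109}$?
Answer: $\frac{5591}{43922998} \approx 0.00012729$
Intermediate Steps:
$I{\left(C,b \right)} = \frac{2 C}{b + 109 C}$
$\frac{1}{7856 + I{\left(102,64 \right)}} = \frac{1}{7856 + 2 \cdot 102 \frac{1}{64 + 109 \cdot 102}} = \frac{1}{7856 + 2 \cdot 102 \frac{1}{64 + 11118}} = \frac{1}{7856 + 2 \cdot 102 \cdot \frac{1}{11182}} = \frac{1}{7856 + \frac{102}{5591}} = \frac{1}{\frac{43922998}{5591}} = \frac{5591}{43922998}$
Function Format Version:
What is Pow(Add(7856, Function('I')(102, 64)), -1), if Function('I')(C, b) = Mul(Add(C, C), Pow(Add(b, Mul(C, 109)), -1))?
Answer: Rational(5591, 43922998) ≈ 0.00012729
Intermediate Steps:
Function('I')(C, b) = Mul(2, C, Pow(Add(b, Mul(109, C)), -1)) (Function('I')(C, b) = Mul(Mul(2, C), Pow(Add(b, Mul(109, C)), -1)) = Mul(2, C, Pow(Add(b, Mul(109, C)), -1)))
Pow(Add(7856, Function('I')(102, 64)), -1) = Pow(Add(7856, Mul(2, 102, Pow(Add(64, Mul(109, 102)), -1))), -1) = Pow(Add(7856, Mul(2, 102, Pow(Add(64, 11118), -1))), -1) = Pow(Add(7856, Mul(2, 102, Pow(11182, -1))), -1) = Pow(Add(7856, Mul(2, 102, Rational(1, 11182))), -1) = Pow(Add(7856, Rational(102, 5591)), -1) = Pow(Rational(43922998, 5591), -1) = Rational(5591, 43922998)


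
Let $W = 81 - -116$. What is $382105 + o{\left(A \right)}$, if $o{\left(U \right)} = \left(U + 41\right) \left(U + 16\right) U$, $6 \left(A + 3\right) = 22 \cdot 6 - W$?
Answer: $\frac{82358803}{216} \approx 3.8129 \cdot 10^{5}$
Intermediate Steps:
$W = 197$ ($W = 81 + 116 = 197$)
$A = - \frac{83}{6}$ ($A = -3 + \frac{22 \cdot 6 - 197}{6} = -3 + \frac{132 - 197}{6} = -3 + \frac{1}{6} \left(-65\right) = -3 - \frac{65}{6} = - \frac{83}{6} \approx -13.833$)
$o{\left(U \right)} = U \left(16 + U\right) \left(41 + U\right)$ ($o{\left(U \right)} = \left(41 + U\right) \left(16 + U\right) U = \left(16 + U\right) \left(41 + U\right) U = U \left(16 + U\right) \left(41 + U\right)$)
$382105 + o{\left(A \right)} = 382105 - \frac{83 \left(656 + \left(- \frac{83}{6}\right)^{2} + 57 \left(- \frac{83}{6}\right)\right)}{6} = 382105 - \frac{83 \left(656 + \frac{6889}{36} - \frac{1577}{2}\right)}{6} = 382105 - \frac{175877}{216} = \frac{82358803}{216}$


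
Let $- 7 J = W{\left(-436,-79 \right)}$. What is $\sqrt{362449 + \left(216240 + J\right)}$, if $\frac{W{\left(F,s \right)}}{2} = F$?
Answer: $\frac{\sqrt{28361865}}{7} \approx 760.8$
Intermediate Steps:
$W{\left(F,s \right)} = 2 F$
$J = \frac{872}{7}$ ($J = - \frac{2 \left(-436\right)}{7} = \left(- \frac{1}{7}\right) \left(-872\right) = \frac{872}{7} \approx 124.57$)
$\sqrt{362449 + \left(216240 + J\right)} = \sqrt{362449 + \left(216240 + \frac{872}{7}\right)} = \sqrt{362449 + \frac{1514552}{7}} = \sqrt{\frac{4051695}{7}} = \frac{\sqrt{28361865}}{7}$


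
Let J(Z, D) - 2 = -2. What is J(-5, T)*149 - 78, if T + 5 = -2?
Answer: -78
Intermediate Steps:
T = -7 (T = -5 - 2 = -7)
J(Z, D) = 0 (J(Z, D) = 2 - 2 = 0)
J(-5, T)*149 - 78 = 0*149 - 78 = 0 - 78 = -78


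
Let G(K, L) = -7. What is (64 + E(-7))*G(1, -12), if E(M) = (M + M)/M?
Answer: -462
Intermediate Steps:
E(M) = 2 (E(M) = (2*M)/M = 2)
(64 + E(-7))*G(1, -12) = (64 + 2)*(-7) = 66*(-7) = -462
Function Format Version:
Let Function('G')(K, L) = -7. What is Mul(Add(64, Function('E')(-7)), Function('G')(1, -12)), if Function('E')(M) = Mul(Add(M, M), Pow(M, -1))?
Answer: -462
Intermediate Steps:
Function('E')(M) = 2 (Function('E')(M) = Mul(Mul(2, M), Pow(M, -1)) = 2)
Mul(Add(64, Function('E')(-7)), Function('G')(1, -12)) = Mul(Add(64, 2), -7) = Mul(66, -7) = -462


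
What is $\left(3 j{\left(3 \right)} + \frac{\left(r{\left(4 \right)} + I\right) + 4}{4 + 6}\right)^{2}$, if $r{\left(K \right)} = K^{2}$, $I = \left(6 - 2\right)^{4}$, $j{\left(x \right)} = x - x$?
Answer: $\frac{19044}{25} \approx 761.76$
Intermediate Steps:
$j{\left(x \right)} = 0$
$I = 256$ ($I = 4^{4} = 256$)
$\left(3 j{\left(3 \right)} + \frac{\left(r{\left(4 \right)} + I\right) + 4}{4 + 6}\right)^{2} = \left(3 \cdot 0 + \frac{\left(4^{2} + 256\right) + 4}{4 + 6}\right)^{2} = \left(0 + \frac{\left(16 + 256\right) + 4}{10}\right)^{2} = \left(0 + \left(272 + 4\right) \frac{1}{10}\right)^{2} = \left(0 + 276 \cdot \frac{1}{10}\right)^{2} = \left(0 + \frac{138}{5}\right)^{2} = \left(\frac{138}{5}\right)^{2} = \frac{19044}{25}$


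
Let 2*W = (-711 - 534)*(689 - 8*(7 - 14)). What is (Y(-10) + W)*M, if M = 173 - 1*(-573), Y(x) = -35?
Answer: -345992935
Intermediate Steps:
M = 746 (M = 173 + 573 = 746)
W = -927525/2 (W = ((-711 - 534)*(689 - 8*(7 - 14)))/2 = (-1245*(689 - 8*(-7)))/2 = (-1245*(689 + 56))/2 = (-1245*745)/2 = (½)*(-927525) = -927525/2 ≈ -4.6376e+5)
(Y(-10) + W)*M = (-35 - 927525/2)*746 = -927595/2*746 = -345992935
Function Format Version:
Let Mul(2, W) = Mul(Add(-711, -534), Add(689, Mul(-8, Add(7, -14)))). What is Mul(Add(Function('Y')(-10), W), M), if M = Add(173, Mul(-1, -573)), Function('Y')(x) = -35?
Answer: -345992935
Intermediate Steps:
M = 746 (M = Add(173, 573) = 746)
W = Rational(-927525, 2) (W = Mul(Rational(1, 2), Mul(Add(-711, -534), Add(689, Mul(-8, Add(7, -14))))) = Mul(Rational(1, 2), Mul(-1245, Add(689, Mul(-8, -7)))) = Mul(Rational(1, 2), Mul(-1245, Add(689, 56))) = Mul(Rational(1, 2), Mul(-1245, 745)) = Mul(Rational(1, 2), -927525) = Rational(-927525, 2) ≈ -4.6376e+5)
Mul(Add(Function('Y')(-10), W), M) = Mul(Add(-35, Rational(-927525, 2)), 746) = Mul(Rational(-927595, 2), 746) = -345992935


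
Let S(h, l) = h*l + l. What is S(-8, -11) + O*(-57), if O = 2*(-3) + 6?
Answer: 77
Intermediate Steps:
S(h, l) = l + h*l
O = 0 (O = -6 + 6 = 0)
S(-8, -11) + O*(-57) = -11*(1 - 8) + 0*(-57) = -11*(-7) + 0 = 77 + 0 = 77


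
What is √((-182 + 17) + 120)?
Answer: 3*I*√5 ≈ 6.7082*I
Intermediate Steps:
√((-182 + 17) + 120) = √(-165 + 120) = √(-45) = 3*I*√5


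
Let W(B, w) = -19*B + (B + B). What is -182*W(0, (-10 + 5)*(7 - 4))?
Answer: 0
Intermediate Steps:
W(B, w) = -17*B (W(B, w) = -19*B + 2*B = -17*B)
-182*W(0, (-10 + 5)*(7 - 4)) = -(-3094)*0 = -182*0 = 0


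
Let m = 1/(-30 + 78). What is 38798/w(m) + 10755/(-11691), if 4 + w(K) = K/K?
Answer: -5600243/433 ≈ -12934.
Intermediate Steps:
m = 1/48 ≈ 0.020833
w(K) = -3 (w(K) = -4 + K/K = -4 + 1 = -3)
38798/w(m) + 10755/(-11691) = 38798/(-3) + 10755/(-11691) = 38798*(-⅓) + 10755*(-1/11691) = -38798/3 - 1195/1299 = -5600243/433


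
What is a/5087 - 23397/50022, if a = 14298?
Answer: 198731339/84820638 ≈ 2.3430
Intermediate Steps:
a/5087 - 23397/50022 = 14298/5087 - 23397/50022 = 14298*(1/5087) - 23397*1/50022 = 14298/5087 - 7799/16674 = 198731339/84820638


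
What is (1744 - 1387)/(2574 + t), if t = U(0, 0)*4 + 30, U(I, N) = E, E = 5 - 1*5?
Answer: 17/124 ≈ 0.13710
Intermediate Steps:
E = 0 (E = 5 - 5 = 0)
U(I, N) = 0
t = 30 (t = 0*4 + 30 = 0 + 30 = 30)
(1744 - 1387)/(2574 + t) = (1744 - 1387)/(2574 + 30) = 357/2604 = 357*(1/2604) = 17/124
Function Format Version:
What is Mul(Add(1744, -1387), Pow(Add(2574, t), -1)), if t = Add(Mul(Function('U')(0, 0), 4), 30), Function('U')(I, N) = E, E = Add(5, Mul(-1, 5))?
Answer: Rational(17, 124) ≈ 0.13710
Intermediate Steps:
E = 0 (E = Add(5, -5) = 0)
Function('U')(I, N) = 0
t = 30 (t = Add(Mul(0, 4), 30) = Add(0, 30) = 30)
Mul(Add(1744, -1387), Pow(Add(2574, t), -1)) = Mul(Add(1744, -1387), Pow(Add(2574, 30), -1)) = Mul(357, Pow(2604, -1)) = Mul(357, Rational(1, 2604)) = Rational(17, 124)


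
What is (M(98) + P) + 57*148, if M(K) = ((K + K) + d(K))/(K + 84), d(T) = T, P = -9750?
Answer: -17061/13 ≈ -1312.4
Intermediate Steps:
M(K) = 3*K/(84 + K) (M(K) = ((K + K) + K)/(K + 84) = (2*K + K)/(84 + K) = (3*K)/(84 + K) = 3*K/(84 + K))
(M(98) + P) + 57*148 = (3*98/(84 + 98) - 9750) + 57*148 = (3*98/182 - 9750) + 8436 = (3*98*(1/182) - 9750) + 8436 = (21/13 - 9750) + 8436 = -126729/13 + 8436 = -17061/13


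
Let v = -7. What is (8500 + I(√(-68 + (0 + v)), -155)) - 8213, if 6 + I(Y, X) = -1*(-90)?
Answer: 371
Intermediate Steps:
I(Y, X) = 84 (I(Y, X) = -6 - 1*(-90) = -6 + 90 = 84)
(8500 + I(√(-68 + (0 + v)), -155)) - 8213 = (8500 + 84) - 8213 = 8584 - 8213 = 371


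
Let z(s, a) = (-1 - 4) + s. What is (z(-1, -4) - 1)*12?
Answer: -84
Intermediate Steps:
z(s, a) = -5 + s
(z(-1, -4) - 1)*12 = ((-5 - 1) - 1)*12 = (-6 - 1)*12 = -7*12 = -84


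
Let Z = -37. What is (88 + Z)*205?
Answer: 10455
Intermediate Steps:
(88 + Z)*205 = (88 - 37)*205 = 51*205 = 10455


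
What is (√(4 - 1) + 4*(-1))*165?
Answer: -660 + 165*√3 ≈ -374.21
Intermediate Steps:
(√(4 - 1) + 4*(-1))*165 = (√3 - 4)*165 = (-4 + √3)*165 = -660 + 165*√3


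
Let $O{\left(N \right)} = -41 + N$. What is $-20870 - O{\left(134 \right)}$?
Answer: $-20963$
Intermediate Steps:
$-20870 - O{\left(134 \right)} = -20870 - \left(-41 + 134\right) = -20870 - 93 = -20963$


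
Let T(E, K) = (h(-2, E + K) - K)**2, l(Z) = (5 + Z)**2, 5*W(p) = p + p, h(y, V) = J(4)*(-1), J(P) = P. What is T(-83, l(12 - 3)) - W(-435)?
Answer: 40174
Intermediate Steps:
h(y, V) = -4 (h(y, V) = 4*(-1) = -4)
W(p) = 2*p/5 (W(p) = (p + p)/5 = (2*p)/5 = 2*p/5)
T(E, K) = (-4 - K)**2
T(-83, l(12 - 3)) - W(-435) = (4 + (5 + (12 - 3))**2)**2 - 2*(-435)/5 = (4 + (5 + 9)**2)**2 - 1*(-174) = (4 + 14**2)**2 + 174 = (4 + 196)**2 + 174 = 200**2 + 174 = 40000 + 174 = 40174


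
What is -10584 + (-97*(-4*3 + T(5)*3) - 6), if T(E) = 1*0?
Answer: -9426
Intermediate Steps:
T(E) = 0
-10584 + (-97*(-4*3 + T(5)*3) - 6) = -10584 + (-97*(-4*3 + 0*3) - 6) = -10584 + (-97*(-12 + 0) - 6) = -10584 + (-97*(-12) - 6) = -10584 + (1164 - 6) = -10584 + 1158 = -9426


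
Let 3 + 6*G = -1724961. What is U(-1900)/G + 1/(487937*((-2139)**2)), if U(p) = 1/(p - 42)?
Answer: 72033119875/40206997040601269916 ≈ 1.7916e-9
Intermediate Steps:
G = -287494 (G = -1/2 + (1/6)*(-1724961) = -1/2 - 574987/2 = -287494)
U(p) = 1/(-42 + p)
U(-1900)/G + 1/(487937*((-2139)**2)) = 1/(-42 - 1900*(-287494)) + 1/(487937*((-2139)**2)) = -1/287494/(-1942) + (1/487937)/4575321 = -1/1942*(-1/287494) + (1/487937)*(1/4575321) = 1/558313348 + 1/2232468402777 = 72033119875/40206997040601269916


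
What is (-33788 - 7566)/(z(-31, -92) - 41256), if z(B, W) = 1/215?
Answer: 8891110/8870039 ≈ 1.0024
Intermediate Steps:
z(B, W) = 1/215
(-33788 - 7566)/(z(-31, -92) - 41256) = (-33788 - 7566)/(1/215 - 41256) = -41354/(-8870039/215) = -41354*(-215/8870039) = 8891110/8870039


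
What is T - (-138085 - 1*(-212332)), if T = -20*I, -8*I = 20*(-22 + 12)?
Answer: -74747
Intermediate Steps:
I = 25 (I = -5*(-22 + 12)/2 = -5*(-10)/2 = -1/8*(-200) = 25)
T = -500 (T = -20*25 = -500)
T - (-138085 - 1*(-212332)) = -500 - (-138085 - 1*(-212332)) = -500 - (-138085 + 212332) = -500 - 1*74247 = -500 - 74247 = -74747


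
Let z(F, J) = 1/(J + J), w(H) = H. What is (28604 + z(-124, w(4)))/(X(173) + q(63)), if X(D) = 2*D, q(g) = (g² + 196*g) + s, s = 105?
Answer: 228833/134144 ≈ 1.7059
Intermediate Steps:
z(F, J) = 1/(2*J)
q(g) = 105 + g² + 196*g (q(g) = (g² + 196*g) + 105 = 105 + g² + 196*g)
(28604 + z(-124, w(4)))/(X(173) + q(63)) = (28604 + (½)/4)/(2*173 + (105 + 63² + 196*63)) = (28604 + (½)*(¼))/(346 + (105 + 3969 + 12348)) = (28604 + ⅛)/(346 + 16422) = (228833/8)/16768 = (228833/8)*(1/16768) = 228833/134144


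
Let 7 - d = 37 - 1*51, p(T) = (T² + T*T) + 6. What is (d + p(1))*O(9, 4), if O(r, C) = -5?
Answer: -145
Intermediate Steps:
p(T) = 6 + 2*T² (p(T) = (T² + T²) + 6 = 2*T² + 6 = 6 + 2*T²)
d = 21 (d = 7 - (37 - 1*51) = 7 - (37 - 51) = 7 - 1*(-14) = 7 + 14 = 21)
(d + p(1))*O(9, 4) = (21 + (6 + 2*1²))*(-5) = (21 + (6 + 2*1))*(-5) = (21 + (6 + 2))*(-5) = (21 + 8)*(-5) = 29*(-5) = -145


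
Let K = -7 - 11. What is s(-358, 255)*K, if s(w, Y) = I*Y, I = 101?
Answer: -463590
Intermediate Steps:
s(w, Y) = 101*Y
K = -18
s(-358, 255)*K = (101*255)*(-18) = 25755*(-18) = -463590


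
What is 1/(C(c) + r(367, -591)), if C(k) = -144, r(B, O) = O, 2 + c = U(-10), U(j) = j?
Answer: -1/735 ≈ -0.0013605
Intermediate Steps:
c = -12 (c = -2 - 10 = -12)
1/(C(c) + r(367, -591)) = 1/(-144 - 591) = 1/(-735) = -1/735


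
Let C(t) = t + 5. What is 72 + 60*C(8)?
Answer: 852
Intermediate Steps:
C(t) = 5 + t
72 + 60*C(8) = 72 + 60*(5 + 8) = 72 + 60*13 = 72 + 780 = 852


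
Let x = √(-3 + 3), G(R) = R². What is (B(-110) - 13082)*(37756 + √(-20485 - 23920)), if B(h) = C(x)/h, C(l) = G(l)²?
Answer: -493923992 - 13082*I*√44405 ≈ -4.9392e+8 - 2.7567e+6*I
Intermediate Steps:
x = 0 (x = √0 = 0)
C(l) = l⁴ (C(l) = (l²)² = l⁴)
B(h) = 0 (B(h) = 0⁴/h = 0/h = 0)
(B(-110) - 13082)*(37756 + √(-20485 - 23920)) = (0 - 13082)*(37756 + √(-20485 - 23920)) = -13082*(37756 + √(-44405)) = -13082*(37756 + I*√44405) = -493923992 - 13082*I*√44405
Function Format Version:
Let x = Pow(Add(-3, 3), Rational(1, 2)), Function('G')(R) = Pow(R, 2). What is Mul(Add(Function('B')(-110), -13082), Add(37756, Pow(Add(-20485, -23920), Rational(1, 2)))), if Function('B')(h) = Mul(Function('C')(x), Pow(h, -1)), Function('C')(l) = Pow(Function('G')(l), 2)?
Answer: Add(-493923992, Mul(-13082, I, Pow(44405, Rational(1, 2)))) ≈ Add(-4.9392e+8, Mul(-2.7567e+6, I))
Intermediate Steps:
x = 0 (x = Pow(0, Rational(1, 2)) = 0)
Function('C')(l) = Pow(l, 4) (Function('C')(l) = Pow(Pow(l, 2), 2) = Pow(l, 4))
Function('B')(h) = 0 (Function('B')(h) = Mul(Pow(0, 4), Pow(h, -1)) = Mul(0, Pow(h, -1)) = 0)
Mul(Add(Function('B')(-110), -13082), Add(37756, Pow(Add(-20485, -23920), Rational(1, 2)))) = Mul(Add(0, -13082), Add(37756, Pow(Add(-20485, -23920), Rational(1, 2)))) = Mul(-13082, Add(37756, Pow(-44405, Rational(1, 2)))) = Mul(-13082, Add(37756, Mul(I, Pow(44405, Rational(1, 2))))) = Add(-493923992, Mul(-13082, I, Pow(44405, Rational(1, 2))))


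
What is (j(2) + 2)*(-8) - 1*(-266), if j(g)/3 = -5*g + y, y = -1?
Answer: 514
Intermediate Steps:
j(g) = -3 - 15*g (j(g) = 3*(-5*g - 1) = 3*(-1 - 5*g) = -3 - 15*g)
(j(2) + 2)*(-8) - 1*(-266) = ((-3 - 15*2) + 2)*(-8) - 1*(-266) = ((-3 - 30) + 2)*(-8) + 266 = (-33 + 2)*(-8) + 266 = -31*(-8) + 266 = 248 + 266 = 514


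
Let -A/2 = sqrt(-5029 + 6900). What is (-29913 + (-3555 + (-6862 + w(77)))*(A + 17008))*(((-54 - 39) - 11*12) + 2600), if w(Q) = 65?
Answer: -418229731375 + 49172000*sqrt(1871) ≈ -4.1610e+11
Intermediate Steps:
A = -2*sqrt(1871) (A = -2*sqrt(-5029 + 6900) = -2*sqrt(1871) ≈ -86.510)
(-29913 + (-3555 + (-6862 + w(77)))*(A + 17008))*(((-54 - 39) - 11*12) + 2600) = (-29913 + (-3555 + (-6862 + 65))*(-2*sqrt(1871) + 17008))*(((-54 - 39) - 11*12) + 2600) = (-29913 + (-3555 - 6797)*(17008 - 2*sqrt(1871)))*((-93 - 132) + 2600) = (-29913 - 10352*(17008 - 2*sqrt(1871)))*(-225 + 2600) = (-29913 + (-176066816 + 20704*sqrt(1871)))*2375 = (-176096729 + 20704*sqrt(1871))*2375 = -418229731375 + 49172000*sqrt(1871)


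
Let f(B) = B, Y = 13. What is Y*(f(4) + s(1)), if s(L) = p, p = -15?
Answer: -143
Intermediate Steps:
s(L) = -15
Y*(f(4) + s(1)) = 13*(4 - 15) = 13*(-11) = -143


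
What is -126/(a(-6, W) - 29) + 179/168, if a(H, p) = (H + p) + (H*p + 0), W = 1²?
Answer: 3541/840 ≈ 4.2155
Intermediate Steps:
W = 1
a(H, p) = H + p + H*p (a(H, p) = (H + p) + H*p = H + p + H*p)
-126/(a(-6, W) - 29) + 179/168 = -126/((-6 + 1 - 6*1) - 29) + 179/168 = -126/((-6 + 1 - 6) - 29) + 179*(1/168) = -126/(-11 - 29) + 179/168 = -126/(-40) + 179/168 = -126*(-1/40) + 179/168 = 63/20 + 179/168 = 3541/840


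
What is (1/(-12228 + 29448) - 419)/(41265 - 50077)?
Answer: 7215179/151742640 ≈ 0.047549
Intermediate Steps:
(1/(-12228 + 29448) - 419)/(41265 - 50077) = (1/17220 - 419)/(-8812) = (1/17220 - 419)*(-1/8812) = -7215179/17220*(-1/8812) = 7215179/151742640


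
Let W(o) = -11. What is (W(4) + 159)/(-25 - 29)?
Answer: -74/27 ≈ -2.7407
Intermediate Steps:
(W(4) + 159)/(-25 - 29) = (-11 + 159)/(-25 - 29) = 148/(-54) = -1/54*148 = -74/27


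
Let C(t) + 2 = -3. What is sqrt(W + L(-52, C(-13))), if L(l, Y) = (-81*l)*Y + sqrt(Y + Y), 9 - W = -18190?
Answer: sqrt(-2861 + I*sqrt(10)) ≈ 0.0296 + 53.488*I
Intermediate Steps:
W = 18199 (W = 9 - 1*(-18190) = 9 + 18190 = 18199)
C(t) = -5 (C(t) = -2 - 3 = -5)
L(l, Y) = sqrt(2)*sqrt(Y) - 81*Y*l (L(l, Y) = -81*Y*l + sqrt(2*Y) = -81*Y*l + sqrt(2)*sqrt(Y) = sqrt(2)*sqrt(Y) - 81*Y*l)
sqrt(W + L(-52, C(-13))) = sqrt(18199 + (sqrt(2)*sqrt(-5) - 81*(-5)*(-52))) = sqrt(18199 + (sqrt(2)*(I*sqrt(5)) - 21060)) = sqrt(18199 + (I*sqrt(10) - 21060)) = sqrt(18199 + (-21060 + I*sqrt(10))) = sqrt(-2861 + I*sqrt(10))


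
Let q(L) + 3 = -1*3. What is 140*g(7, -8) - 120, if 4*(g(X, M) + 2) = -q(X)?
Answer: -190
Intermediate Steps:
q(L) = -6 (q(L) = -3 - 1*3 = -3 - 3 = -6)
g(X, M) = -1/2 (g(X, M) = -2 + (-1*(-6))/4 = -2 + (1/4)*6 = -2 + 3/2 = -1/2)
140*g(7, -8) - 120 = 140*(-1/2) - 120 = -70 - 120 = -190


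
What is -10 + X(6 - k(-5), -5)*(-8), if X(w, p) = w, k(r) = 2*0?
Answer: -58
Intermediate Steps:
k(r) = 0
-10 + X(6 - k(-5), -5)*(-8) = -10 + (6 - 1*0)*(-8) = -10 + (6 + 0)*(-8) = -10 + 6*(-8) = -10 - 48 = -58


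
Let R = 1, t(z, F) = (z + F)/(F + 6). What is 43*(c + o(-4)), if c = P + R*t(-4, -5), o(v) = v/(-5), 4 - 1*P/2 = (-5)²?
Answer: -10793/5 ≈ -2158.6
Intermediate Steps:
t(z, F) = (F + z)/(6 + F)
P = -42 (P = 8 - 2*(-5)² = 8 - 2*25 = 8 - 50 = -42)
o(v) = -v/5 (o(v) = v*(-⅕) = -v/5)
c = -51 (c = -42 + 1*((-5 - 4)/(6 - 5)) = -42 + 1*(-9/1) = -42 + 1*(1*(-9)) = -42 + 1*(-9) = -42 - 9 = -51)
43*(c + o(-4)) = 43*(-51 - ⅕*(-4)) = 43*(-51 + ⅘) = 43*(-251/5) = -10793/5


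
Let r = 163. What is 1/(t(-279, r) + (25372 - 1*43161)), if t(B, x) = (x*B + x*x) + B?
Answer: -1/36976 ≈ -2.7045e-5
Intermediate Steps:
t(B, x) = B + x² + B*x (t(B, x) = (B*x + x²) + B = (x² + B*x) + B = B + x² + B*x)
1/(t(-279, r) + (25372 - 1*43161)) = 1/((-279 + 163² - 279*163) + (25372 - 1*43161)) = 1/((-279 + 26569 - 45477) + (25372 - 43161)) = 1/(-19187 - 17789) = 1/(-36976) = -1/36976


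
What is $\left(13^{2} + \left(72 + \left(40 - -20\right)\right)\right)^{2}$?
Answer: $90601$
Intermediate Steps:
$\left(13^{2} + \left(72 + \left(40 - -20\right)\right)\right)^{2} = \left(169 + \left(72 + \left(40 + 20\right)\right)\right)^{2} = \left(169 + \left(72 + 60\right)\right)^{2} = \left(169 + 132\right)^{2} = 301^{2} = 90601$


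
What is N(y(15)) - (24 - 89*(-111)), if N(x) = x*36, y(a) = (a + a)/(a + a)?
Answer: -9867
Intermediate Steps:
y(a) = 1 (y(a) = (2*a)/((2*a)) = (2*a)*(1/(2*a)) = 1)
N(x) = 36*x
N(y(15)) - (24 - 89*(-111)) = 36*1 - (24 - 89*(-111)) = 36 - (24 + 9879) = 36 - 1*9903 = 36 - 9903 = -9867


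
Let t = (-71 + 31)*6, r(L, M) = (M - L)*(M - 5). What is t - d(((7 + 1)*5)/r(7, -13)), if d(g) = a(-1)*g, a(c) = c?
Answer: -2159/9 ≈ -239.89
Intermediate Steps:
r(L, M) = (-5 + M)*(M - L) (r(L, M) = (M - L)*(-5 + M) = (-5 + M)*(M - L))
d(g) = -g
t = -240 (t = -40*6 = -240)
t - d(((7 + 1)*5)/r(7, -13)) = -240 - (-1)*((7 + 1)*5)/((-13)² - 5*(-13) + 5*7 - 1*7*(-13)) = -240 - (-1)*(8*5)/(169 + 65 + 35 + 91) = -240 - (-1)*40/360 = -240 - (-1)*40*(1/360) = -240 - (-1)/9 = -240 - 1*(-⅑) = -240 + ⅑ = -2159/9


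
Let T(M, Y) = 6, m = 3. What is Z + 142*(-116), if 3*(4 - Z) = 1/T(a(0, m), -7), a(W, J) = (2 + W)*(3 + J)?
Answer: -296425/18 ≈ -16468.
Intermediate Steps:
Z = 71/18 (Z = 4 - ⅓/6 = 4 - ⅓*⅙ = 4 - 1/18 = 71/18 ≈ 3.9444)
Z + 142*(-116) = 71/18 + 142*(-116) = 71/18 - 16472 = -296425/18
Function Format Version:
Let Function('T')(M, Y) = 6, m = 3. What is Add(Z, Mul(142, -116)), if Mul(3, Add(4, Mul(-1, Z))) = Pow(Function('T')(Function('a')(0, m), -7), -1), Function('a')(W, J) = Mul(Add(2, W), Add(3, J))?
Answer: Rational(-296425, 18) ≈ -16468.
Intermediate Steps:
Z = Rational(71, 18) (Z = Add(4, Mul(Rational(-1, 3), Pow(6, -1))) = Add(4, Mul(Rational(-1, 3), Rational(1, 6))) = Add(4, Rational(-1, 18)) = Rational(71, 18) ≈ 3.9444)
Add(Z, Mul(142, -116)) = Add(Rational(71, 18), Mul(142, -116)) = Add(Rational(71, 18), -16472) = Rational(-296425, 18)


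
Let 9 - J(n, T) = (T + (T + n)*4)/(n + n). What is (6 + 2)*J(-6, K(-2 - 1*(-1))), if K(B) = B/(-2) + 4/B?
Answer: 133/3 ≈ 44.333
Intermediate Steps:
K(B) = 4/B - B/2 (K(B) = B*(-½) + 4/B = -B/2 + 4/B = 4/B - B/2)
J(n, T) = 9 - (4*n + 5*T)/(2*n) (J(n, T) = 9 - (T + (T + n)*4)/(n + n) = 9 - (T + (4*T + 4*n))/(2*n) = 9 - (4*n + 5*T)*1/(2*n) = 9 - (4*n + 5*T)/(2*n))
(6 + 2)*J(-6, K(-2 - 1*(-1))) = (6 + 2)*(7 - 5/2*(4/(-2 - 1*(-1)) - (-2 - 1*(-1))/2)/(-6)) = 8*(7 - 5/2*(4/(-2 + 1) - (-2 + 1)/2)*(-⅙)) = 8*(7 - 5/2*(4/(-1) - ½*(-1))*(-⅙)) = 8*(7 - 5/2*(4*(-1) + ½)*(-⅙)) = 8*(7 - 5/2*(-4 + ½)*(-⅙)) = 8*(7 - 5/2*(-7/2)*(-⅙)) = 8*(7 - 35/24) = 8*(133/24) = 133/3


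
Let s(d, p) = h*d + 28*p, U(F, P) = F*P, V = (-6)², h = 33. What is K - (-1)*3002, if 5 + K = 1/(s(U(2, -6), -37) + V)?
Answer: 4183811/1396 ≈ 2997.0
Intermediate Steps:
V = 36
s(d, p) = 28*p + 33*d (s(d, p) = 33*d + 28*p = 28*p + 33*d)
K = -6981/1396 (K = -5 + 1/((28*(-37) + 33*(2*(-6))) + 36) = -5 + 1/((-1036 + 33*(-12)) + 36) = -5 + 1/((-1036 - 396) + 36) = -5 + 1/(-1432 + 36) = -5 + 1/(-1396) = -5 - 1/1396 = -6981/1396 ≈ -5.0007)
K - (-1)*3002 = -6981/1396 - (-1)*3002 = -6981/1396 - 1*(-3002) = -6981/1396 + 3002 = 4183811/1396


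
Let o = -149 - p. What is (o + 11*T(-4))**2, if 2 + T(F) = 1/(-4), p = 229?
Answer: 2595321/16 ≈ 1.6221e+5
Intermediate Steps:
T(F) = -9/4 (T(F) = -2 + 1/(-4) = -2 - 1/4 = -9/4)
o = -378 (o = -149 - 1*229 = -149 - 229 = -378)
(o + 11*T(-4))**2 = (-378 + 11*(-9/4))**2 = (-378 - 99/4)**2 = (-1611/4)**2 = 2595321/16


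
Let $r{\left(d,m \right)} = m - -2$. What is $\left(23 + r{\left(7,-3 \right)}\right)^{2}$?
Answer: $484$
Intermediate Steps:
$r{\left(d,m \right)} = 2 + m$ ($r{\left(d,m \right)} = m + 2 = 2 + m$)
$\left(23 + r{\left(7,-3 \right)}\right)^{2} = \left(23 + \left(2 - 3\right)\right)^{2} = \left(23 - 1\right)^{2} = 22^{2} = 484$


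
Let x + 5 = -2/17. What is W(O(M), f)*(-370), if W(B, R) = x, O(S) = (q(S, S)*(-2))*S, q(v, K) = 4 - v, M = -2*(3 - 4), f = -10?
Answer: 32190/17 ≈ 1893.5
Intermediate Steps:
M = 2 (M = -2*(-1) = 2)
O(S) = S*(-8 + 2*S) (O(S) = ((4 - S)*(-2))*S = (-8 + 2*S)*S = S*(-8 + 2*S))
x = -87/17 (x = -5 - 2/17 = -87/17 ≈ -5.1176)
W(B, R) = -87/17
W(O(M), f)*(-370) = -87/17*(-370) = 32190/17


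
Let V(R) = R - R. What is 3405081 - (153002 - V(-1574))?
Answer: 3252079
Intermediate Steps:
V(R) = 0
3405081 - (153002 - V(-1574)) = 3405081 - (153002 - 1*0) = 3405081 - (153002 + 0) = 3405081 - 1*153002 = 3405081 - 153002 = 3252079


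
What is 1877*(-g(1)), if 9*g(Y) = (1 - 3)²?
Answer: -7508/9 ≈ -834.22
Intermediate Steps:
g(Y) = 4/9 (g(Y) = (1 - 3)²/9 = (⅑)*(-2)² = (⅑)*4 = 4/9)
1877*(-g(1)) = 1877*(-1*4/9) = 1877*(-4/9) = -7508/9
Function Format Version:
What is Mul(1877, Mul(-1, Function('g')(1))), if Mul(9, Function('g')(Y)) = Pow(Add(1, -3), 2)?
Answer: Rational(-7508, 9) ≈ -834.22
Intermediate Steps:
Function('g')(Y) = Rational(4, 9) (Function('g')(Y) = Mul(Rational(1, 9), Pow(Add(1, -3), 2)) = Mul(Rational(1, 9), Pow(-2, 2)) = Mul(Rational(1, 9), 4) = Rational(4, 9))
Mul(1877, Mul(-1, Function('g')(1))) = Mul(1877, Mul(-1, Rational(4, 9))) = Mul(1877, Rational(-4, 9)) = Rational(-7508, 9)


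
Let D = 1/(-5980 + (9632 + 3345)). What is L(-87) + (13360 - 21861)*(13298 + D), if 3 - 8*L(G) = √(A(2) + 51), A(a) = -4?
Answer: -6327879623865/55976 - √47/8 ≈ -1.1305e+8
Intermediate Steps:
D = 1/6997 (D = 1/(-5980 + 12977) = 1/6997 ≈ 0.00014292)
L(G) = 3/8 - √47/8 (L(G) = 3/8 - √(-4 + 51)/8 = 3/8 - √47/8)
L(-87) + (13360 - 21861)*(13298 + D) = (3/8 - √47/8) + (13360 - 21861)*(13298 + 1/6997) = (3/8 - √47/8) - 8501*93046107/6997 = (3/8 - √47/8) - 790984955607/6997 = -6327879623865/55976 - √47/8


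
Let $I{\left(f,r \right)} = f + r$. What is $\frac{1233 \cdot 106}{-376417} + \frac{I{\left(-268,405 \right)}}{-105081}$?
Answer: $- \frac{13785445667}{39554274777} \approx -0.34852$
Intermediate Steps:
$\frac{1233 \cdot 106}{-376417} + \frac{I{\left(-268,405 \right)}}{-105081} = \frac{1233 \cdot 106}{-376417} + \frac{-268 + 405}{-105081} = 130698 \left(- \frac{1}{376417}\right) + 137 \left(- \frac{1}{105081}\right) = - \frac{130698}{376417} - \frac{137}{105081} = - \frac{13785445667}{39554274777}$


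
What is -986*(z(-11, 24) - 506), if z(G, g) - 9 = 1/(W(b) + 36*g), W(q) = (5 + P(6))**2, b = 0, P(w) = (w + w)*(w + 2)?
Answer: 5422313744/11065 ≈ 4.9004e+5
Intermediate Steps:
P(w) = 2*w*(2 + w) (P(w) = (2*w)*(2 + w) = 2*w*(2 + w))
W(q) = 10201 (W(q) = (5 + 2*6*(2 + 6))**2 = (5 + 2*6*8)**2 = (5 + 96)**2 = 101**2 = 10201)
z(G, g) = 9 + 1/(10201 + 36*g)
-986*(z(-11, 24) - 506) = -986*(2*(45905 + 162*24)/(10201 + 36*24) - 506) = -986*(2*(45905 + 3888)/(10201 + 864) - 506) = -986*(2*49793/11065 - 506) = -986*(2*(1/11065)*49793 - 506) = -986*(99586/11065 - 506) = -986*(-5499304/11065) = 5422313744/11065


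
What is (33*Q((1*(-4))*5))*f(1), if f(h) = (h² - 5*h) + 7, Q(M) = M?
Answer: -1980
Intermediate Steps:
f(h) = 7 + h² - 5*h
(33*Q((1*(-4))*5))*f(1) = (33*((1*(-4))*5))*(7 + 1² - 5*1) = (33*(-4*5))*(7 + 1 - 5) = (33*(-20))*3 = -660*3 = -1980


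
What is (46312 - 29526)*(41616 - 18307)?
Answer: 391264874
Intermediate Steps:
(46312 - 29526)*(41616 - 18307) = 16786*23309 = 391264874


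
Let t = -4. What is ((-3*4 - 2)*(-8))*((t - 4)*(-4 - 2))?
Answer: 5376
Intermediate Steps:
((-3*4 - 2)*(-8))*((t - 4)*(-4 - 2)) = ((-3*4 - 2)*(-8))*((-4 - 4)*(-4 - 2)) = ((-12 - 2)*(-8))*(-8*(-6)) = -14*(-8)*48 = 112*48 = 5376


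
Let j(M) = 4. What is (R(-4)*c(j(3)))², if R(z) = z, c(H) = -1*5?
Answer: 400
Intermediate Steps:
c(H) = -5
(R(-4)*c(j(3)))² = (-4*(-5))² = 20² = 400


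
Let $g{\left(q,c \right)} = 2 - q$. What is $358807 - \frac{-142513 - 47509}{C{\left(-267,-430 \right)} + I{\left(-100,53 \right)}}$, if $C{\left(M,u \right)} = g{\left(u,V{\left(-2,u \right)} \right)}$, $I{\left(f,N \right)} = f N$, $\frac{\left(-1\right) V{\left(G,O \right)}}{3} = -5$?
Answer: $\frac{873241227}{2434} \approx 3.5877 \cdot 10^{5}$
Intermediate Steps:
$V{\left(G,O \right)} = 15$ ($V{\left(G,O \right)} = \left(-3\right) \left(-5\right) = 15$)
$I{\left(f,N \right)} = N f$
$C{\left(M,u \right)} = 2 - u$
$358807 - \frac{-142513 - 47509}{C{\left(-267,-430 \right)} + I{\left(-100,53 \right)}} = 358807 - \frac{-142513 - 47509}{\left(2 - -430\right) + 53 \left(-100\right)} = 358807 - - \frac{190022}{\left(2 + 430\right) - 5300} = 358807 - - \frac{190022}{432 - 5300} = 358807 - - \frac{190022}{-4868} = 358807 - \left(-190022\right) \left(- \frac{1}{4868}\right) = 358807 - \frac{95011}{2434} = \frac{873241227}{2434}$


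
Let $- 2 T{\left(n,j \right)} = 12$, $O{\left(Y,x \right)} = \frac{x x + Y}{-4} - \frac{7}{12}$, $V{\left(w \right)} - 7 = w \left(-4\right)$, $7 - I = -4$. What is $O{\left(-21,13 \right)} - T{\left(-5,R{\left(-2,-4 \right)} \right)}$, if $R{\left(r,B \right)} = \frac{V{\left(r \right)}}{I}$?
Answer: $- \frac{379}{12} \approx -31.583$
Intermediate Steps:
$I = 11$ ($I = 7 - -4 = 7 + 4 = 11$)
$V{\left(w \right)} = 7 - 4 w$ ($V{\left(w \right)} = 7 + w \left(-4\right) = 7 - 4 w$)
$O{\left(Y,x \right)} = - \frac{7}{12} - \frac{Y}{4} - \frac{x^{2}}{4}$ ($O{\left(Y,x \right)} = \left(x^{2} + Y\right) \left(- \frac{1}{4}\right) - \frac{7}{12} = \left(Y + x^{2}\right) \left(- \frac{1}{4}\right) - \frac{7}{12} = \left(- \frac{Y}{4} - \frac{x^{2}}{4}\right) - \frac{7}{12} = - \frac{7}{12} - \frac{Y}{4} - \frac{x^{2}}{4}$)
$R{\left(r,B \right)} = \frac{7}{11} - \frac{4 r}{11}$ ($R{\left(r,B \right)} = \frac{7 - 4 r}{11} = \left(7 - 4 r\right) \frac{1}{11} = \frac{7}{11} - \frac{4 r}{11}$)
$T{\left(n,j \right)} = -6$ ($T{\left(n,j \right)} = \left(- \frac{1}{2}\right) 12 = -6$)
$O{\left(-21,13 \right)} - T{\left(-5,R{\left(-2,-4 \right)} \right)} = \left(- \frac{7}{12} - - \frac{21}{4} - \frac{13^{2}}{4}\right) - -6 = \left(- \frac{7}{12} + \frac{21}{4} - \frac{169}{4}\right) + 6 = - \frac{451}{12} + 6 = - \frac{379}{12}$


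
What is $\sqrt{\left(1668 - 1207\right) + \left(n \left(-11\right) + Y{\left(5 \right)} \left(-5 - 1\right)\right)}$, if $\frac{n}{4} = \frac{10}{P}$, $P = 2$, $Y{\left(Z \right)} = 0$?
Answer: $\sqrt{241} \approx 15.524$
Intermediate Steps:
$n = 20$ ($n = 4 \cdot \frac{10}{2} = 4 \cdot 10 \cdot \frac{1}{2} = 4 \cdot 5 = 20$)
$\sqrt{\left(1668 - 1207\right) + \left(n \left(-11\right) + Y{\left(5 \right)} \left(-5 - 1\right)\right)} = \sqrt{\left(1668 - 1207\right) + \left(20 \left(-11\right) + 0 \left(-5 - 1\right)\right)} = \sqrt{461 + \left(-220 + 0 \left(-6\right)\right)} = \sqrt{461 + \left(-220 + 0\right)} = \sqrt{461 - 220} = \sqrt{241}$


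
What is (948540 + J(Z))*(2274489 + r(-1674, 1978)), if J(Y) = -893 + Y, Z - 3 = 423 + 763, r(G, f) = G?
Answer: 2156528693340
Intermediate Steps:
Z = 1189 (Z = 3 + (423 + 763) = 3 + 1186 = 1189)
(948540 + J(Z))*(2274489 + r(-1674, 1978)) = (948540 + (-893 + 1189))*(2274489 - 1674) = (948540 + 296)*2272815 = 948836*2272815 = 2156528693340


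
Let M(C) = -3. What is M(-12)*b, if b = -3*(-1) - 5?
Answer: 6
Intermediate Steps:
b = -2 (b = 3 - 5 = -2)
M(-12)*b = -3*(-2) = 6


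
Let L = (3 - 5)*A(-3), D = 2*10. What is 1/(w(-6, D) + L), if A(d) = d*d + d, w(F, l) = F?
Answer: -1/18 ≈ -0.055556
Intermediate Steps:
D = 20
A(d) = d + d² (A(d) = d² + d = d + d²)
L = -12 (L = (3 - 5)*(-3*(1 - 3)) = -(-6)*(-2) = -2*6 = -12)
1/(w(-6, D) + L) = 1/(-6 - 12) = 1/(-18) = -1/18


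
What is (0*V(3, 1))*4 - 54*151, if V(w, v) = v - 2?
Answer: -8154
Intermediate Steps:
V(w, v) = -2 + v
(0*V(3, 1))*4 - 54*151 = (0*(-2 + 1))*4 - 54*151 = (0*(-1))*4 - 8154 = 0*4 - 8154 = 0 - 8154 = -8154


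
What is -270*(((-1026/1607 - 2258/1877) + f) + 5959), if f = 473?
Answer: -5236795270800/3016339 ≈ -1.7361e+6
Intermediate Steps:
-270*(((-1026/1607 - 2258/1877) + f) + 5959) = -270*(((-1026/1607 - 2258/1877) + 473) + 5959) = -270*((-5554408/3016339 + 473) + 5959) = -270*(1421173939/3016339 + 5959) = -270*19395538040/3016339 = -5236795270800/3016339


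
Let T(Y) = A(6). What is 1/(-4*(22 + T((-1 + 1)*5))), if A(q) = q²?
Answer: -1/232 ≈ -0.0043103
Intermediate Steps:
T(Y) = 36 (T(Y) = 6² = 36)
1/(-4*(22 + T((-1 + 1)*5))) = 1/(-4*(22 + 36)) = 1/(-4*58) = 1/(-232) = -1/232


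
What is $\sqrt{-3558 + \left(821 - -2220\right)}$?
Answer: $i \sqrt{517} \approx 22.738 i$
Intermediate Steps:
$\sqrt{-3558 + \left(821 - -2220\right)} = \sqrt{-3558 + \left(821 + 2220\right)} = \sqrt{-3558 + 3041} = \sqrt{-517} = i \sqrt{517}$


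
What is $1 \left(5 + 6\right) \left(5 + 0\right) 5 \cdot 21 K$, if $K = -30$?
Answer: $-173250$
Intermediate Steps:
$1 \left(5 + 6\right) \left(5 + 0\right) 5 \cdot 21 K = 1 \left(5 + 6\right) \left(5 + 0\right) 5 \cdot 21 \left(-30\right) = 1 \cdot 11 \cdot 5 \cdot 5 \cdot 21 \left(-30\right) = 1 \cdot 55 \cdot 5 \cdot 21 \left(-30\right) = 55 \cdot 5 \cdot 21 \left(-30\right) = 275 \cdot 21 \left(-30\right) = 5775 \left(-30\right) = -173250$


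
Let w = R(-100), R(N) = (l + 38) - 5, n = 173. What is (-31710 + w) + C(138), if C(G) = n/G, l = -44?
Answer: -4377325/138 ≈ -31720.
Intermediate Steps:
C(G) = 173/G
R(N) = -11 (R(N) = (-44 + 38) - 5 = -6 - 5 = -11)
w = -11
(-31710 + w) + C(138) = (-31710 - 11) + 173/138 = -31721 + 173*(1/138) = -31721 + 173/138 = -4377325/138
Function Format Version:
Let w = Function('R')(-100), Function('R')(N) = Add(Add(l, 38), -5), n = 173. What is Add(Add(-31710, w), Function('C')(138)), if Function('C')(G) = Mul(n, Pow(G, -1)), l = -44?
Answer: Rational(-4377325, 138) ≈ -31720.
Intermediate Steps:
Function('C')(G) = Mul(173, Pow(G, -1))
Function('R')(N) = -11 (Function('R')(N) = Add(Add(-44, 38), -5) = Add(-6, -5) = -11)
w = -11
Add(Add(-31710, w), Function('C')(138)) = Add(Add(-31710, -11), Mul(173, Pow(138, -1))) = Add(-31721, Mul(173, Rational(1, 138))) = Add(-31721, Rational(173, 138)) = Rational(-4377325, 138)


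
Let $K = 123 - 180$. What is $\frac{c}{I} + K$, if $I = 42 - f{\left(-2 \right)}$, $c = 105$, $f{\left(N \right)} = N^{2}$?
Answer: $- \frac{2061}{38} \approx -54.237$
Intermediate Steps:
$K = -57$ ($K = 123 - 180 = -57$)
$I = 38$ ($I = 42 - \left(-2\right)^{2} = 42 - 4 = 38$)
$\frac{c}{I} + K = \frac{105}{38} - 57 = - \frac{2061}{38}$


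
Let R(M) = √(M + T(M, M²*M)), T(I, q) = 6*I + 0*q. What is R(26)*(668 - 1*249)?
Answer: 419*√182 ≈ 5652.6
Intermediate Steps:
T(I, q) = 6*I (T(I, q) = 6*I + 0 = 6*I)
R(M) = √7*√M (R(M) = √(M + 6*M) = √(7*M) = √7*√M)
R(26)*(668 - 1*249) = (√7*√26)*(668 - 1*249) = √182*(668 - 249) = √182*419 = 419*√182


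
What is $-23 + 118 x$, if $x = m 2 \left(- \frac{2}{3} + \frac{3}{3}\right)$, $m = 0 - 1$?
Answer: $- \frac{305}{3} \approx -101.67$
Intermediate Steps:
$m = -1$ ($m = 0 - 1 = -1$)
$x = - \frac{2}{3}$ ($x = \left(-1\right) 2 \left(- \frac{2}{3} + \frac{3}{3}\right) = - 2 \left(\left(-2\right) \frac{1}{3} + 3 \cdot \frac{1}{3}\right) = - 2 \left(- \frac{2}{3} + 1\right) = \left(-2\right) \frac{1}{3} = - \frac{2}{3} \approx -0.66667$)
$-23 + 118 x = -23 + 118 \left(- \frac{2}{3}\right) = -23 - \frac{236}{3} = - \frac{305}{3}$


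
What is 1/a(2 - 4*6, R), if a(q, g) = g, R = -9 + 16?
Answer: ⅐ ≈ 0.14286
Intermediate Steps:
R = 7
1/a(2 - 4*6, R) = 1/7 = ⅐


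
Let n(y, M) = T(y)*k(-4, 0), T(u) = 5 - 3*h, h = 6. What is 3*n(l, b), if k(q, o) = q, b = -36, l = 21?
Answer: 156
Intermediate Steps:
T(u) = -13 (T(u) = 5 - 3*6 = 5 - 18 = -13)
n(y, M) = 52 (n(y, M) = -13*(-4) = 52)
3*n(l, b) = 3*52 = 156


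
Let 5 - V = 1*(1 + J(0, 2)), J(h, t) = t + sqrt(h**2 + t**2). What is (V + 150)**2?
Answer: 22500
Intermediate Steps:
V = 0 (V = 5 - (1 + (2 + sqrt(0**2 + 2**2))) = 5 - (1 + (2 + sqrt(0 + 4))) = 5 - (1 + (2 + sqrt(4))) = 5 - (1 + (2 + 2)) = 5 - (1 + 4) = 5 - 5 = 0)
(V + 150)**2 = (0 + 150)**2 = 150**2 = 22500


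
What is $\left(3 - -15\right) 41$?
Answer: $738$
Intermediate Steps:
$\left(3 - -15\right) 41 = \left(3 + 15\right) 41 = 18 \cdot 41 = 738$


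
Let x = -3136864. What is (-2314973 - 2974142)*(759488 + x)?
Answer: 12574215062240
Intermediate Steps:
(-2314973 - 2974142)*(759488 + x) = (-2314973 - 2974142)*(759488 - 3136864) = -5289115*(-2377376) = 12574215062240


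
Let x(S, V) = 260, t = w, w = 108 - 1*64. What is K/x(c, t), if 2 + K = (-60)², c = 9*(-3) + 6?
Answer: 1799/130 ≈ 13.838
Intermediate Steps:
c = -21 (c = -27 + 6 = -21)
w = 44 (w = 108 - 64 = 44)
t = 44
K = 3598 (K = -2 + (-60)² = -2 + 3600 = 3598)
K/x(c, t) = 3598/260 = 3598*(1/260) = 1799/130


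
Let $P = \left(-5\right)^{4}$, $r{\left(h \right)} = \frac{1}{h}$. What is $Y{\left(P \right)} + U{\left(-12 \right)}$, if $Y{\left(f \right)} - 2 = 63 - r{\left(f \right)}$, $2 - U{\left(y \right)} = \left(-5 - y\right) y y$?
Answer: $- \frac{588126}{625} \approx -941.0$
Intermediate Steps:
$U{\left(y \right)} = 2 - y^{2} \left(-5 - y\right)$ ($U{\left(y \right)} = 2 - \left(-5 - y\right) y y = 2 - y \left(-5 - y\right) y = 2 - y^{2} \left(-5 - y\right)$)
$P = 625$
$Y{\left(f \right)} = 65 - \frac{1}{f}$ ($Y{\left(f \right)} = 2 + \left(63 - \frac{1}{f}\right) = 65 - \frac{1}{f}$)
$Y{\left(P \right)} + U{\left(-12 \right)} = \left(65 - \frac{1}{625}\right) + \left(2 + \left(-12\right)^{3} + 5 \left(-12\right)^{2}\right) = \left(65 - \frac{1}{625}\right) + \left(2 - 1728 + 5 \cdot 144\right) = \left(65 - \frac{1}{625}\right) + \left(2 - 1728 + 720\right) = \frac{40624}{625} - 1006 = - \frac{588126}{625}$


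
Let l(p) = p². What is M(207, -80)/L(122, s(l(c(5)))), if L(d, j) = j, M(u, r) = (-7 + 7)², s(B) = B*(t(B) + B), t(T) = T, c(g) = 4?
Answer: 0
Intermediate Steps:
s(B) = 2*B² (s(B) = B*(B + B) = B*(2*B) = 2*B²)
M(u, r) = 0 (M(u, r) = 0² = 0)
M(207, -80)/L(122, s(l(c(5)))) = 0/((2*(4²)²)) = 0/((2*16²)) = 0/((2*256)) = 0/512 = 0*(1/512) = 0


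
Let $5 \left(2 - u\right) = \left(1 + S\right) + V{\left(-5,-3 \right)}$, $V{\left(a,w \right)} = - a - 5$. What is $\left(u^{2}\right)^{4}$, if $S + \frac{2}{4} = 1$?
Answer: $\frac{6975757441}{100000000} \approx 69.758$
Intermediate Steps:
$S = \frac{1}{2}$ ($S = - \frac{1}{2} + 1 = \frac{1}{2} \approx 0.5$)
$V{\left(a,w \right)} = -5 - a$
$u = \frac{17}{10}$ ($u = 2 - \frac{\left(1 + \frac{1}{2}\right) - 0}{5} = 2 - \frac{\frac{3}{2} + \left(-5 + 5\right)}{5} = 2 - \frac{\frac{3}{2} + 0}{5} = 2 - \frac{3}{10} = \frac{17}{10} \approx 1.7$)
$\left(u^{2}\right)^{4} = \left(\left(\frac{17}{10}\right)^{2}\right)^{4} = \left(\frac{289}{100}\right)^{4} = \frac{6975757441}{100000000}$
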